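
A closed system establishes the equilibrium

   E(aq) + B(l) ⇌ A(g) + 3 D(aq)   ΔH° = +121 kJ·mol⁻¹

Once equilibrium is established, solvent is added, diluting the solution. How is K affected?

The equilibrium constant depends only on temperature. This perturbation may move the position of equilibrium, but since T is unchanged, K itself is unchanged.

unchanged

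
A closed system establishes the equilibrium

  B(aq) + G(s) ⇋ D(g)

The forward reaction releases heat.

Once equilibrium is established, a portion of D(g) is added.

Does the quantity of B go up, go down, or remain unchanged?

increases

Adding D (g), a product, drives the reaction to the left.
The net shift is to the left. B is a reactant, so its amount increases.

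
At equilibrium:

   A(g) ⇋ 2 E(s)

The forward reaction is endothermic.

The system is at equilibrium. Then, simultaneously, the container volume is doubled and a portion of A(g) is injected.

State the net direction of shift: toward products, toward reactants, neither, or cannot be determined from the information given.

Gas moles: reactants 1, products 0 (Δn_gas = -1). Expansion shifts the system toward the side with more moles of gas — to the left.
Adding A (g), a reactant, drives the reaction to the right.
The individual effects push in opposite directions; without quantitative information the net direction cannot be determined.

cannot be determined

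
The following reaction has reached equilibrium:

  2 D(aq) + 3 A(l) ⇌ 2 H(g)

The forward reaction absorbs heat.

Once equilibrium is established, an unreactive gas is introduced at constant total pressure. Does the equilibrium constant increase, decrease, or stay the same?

The equilibrium constant depends only on temperature. This perturbation may move the position of equilibrium, but since T is unchanged, K itself is unchanged.

unchanged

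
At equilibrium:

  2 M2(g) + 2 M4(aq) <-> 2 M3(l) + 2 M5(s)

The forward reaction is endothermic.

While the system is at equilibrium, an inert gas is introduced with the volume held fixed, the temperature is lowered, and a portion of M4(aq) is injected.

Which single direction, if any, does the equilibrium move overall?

cannot be determined

At constant volume, adding an inert gas leaves every reacting species' partial pressure unchanged, so Q is unchanged — no shift from this change.
The forward reaction is endothermic. Lowering T favours the exothermic direction — shift to the left.
Adding M4 (aq), a reactant, drives the reaction to the right.
The individual effects push in opposite directions; without quantitative information the net direction cannot be determined.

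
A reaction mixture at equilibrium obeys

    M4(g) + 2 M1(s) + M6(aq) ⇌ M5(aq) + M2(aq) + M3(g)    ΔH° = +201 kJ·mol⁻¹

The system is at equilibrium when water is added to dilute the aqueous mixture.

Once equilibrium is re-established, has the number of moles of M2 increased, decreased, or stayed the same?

Dilution lowers every aqueous concentration by the same factor. Δn_aq = 2 − 1 = +1, so the system shifts toward the side with more dissolved moles — to the right.
The net shift is to the right. M2 is a product, so its amount increases.

increases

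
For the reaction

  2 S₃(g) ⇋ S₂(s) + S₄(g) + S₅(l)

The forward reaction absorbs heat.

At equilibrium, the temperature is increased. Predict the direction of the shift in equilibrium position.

right

The forward reaction is endothermic. Raising T favours the endothermic direction — shift to the right.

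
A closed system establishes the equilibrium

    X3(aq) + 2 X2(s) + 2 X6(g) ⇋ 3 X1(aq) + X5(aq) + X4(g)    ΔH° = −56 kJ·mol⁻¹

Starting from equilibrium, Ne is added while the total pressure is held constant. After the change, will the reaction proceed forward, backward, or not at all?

Adding inert gas at constant total pressure expands the volume and lowers every reacting partial pressure. With Δn_gas = 1 − 2 = -1, Q moves away from K toward the side with fewer gas moles, so the system shifts toward the side with more gas moles — to the left.

left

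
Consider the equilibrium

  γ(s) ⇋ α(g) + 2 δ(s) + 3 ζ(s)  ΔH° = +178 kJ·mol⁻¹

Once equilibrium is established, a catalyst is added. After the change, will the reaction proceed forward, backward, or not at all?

no shift

A catalyst speeds both forward and reverse rates equally; it changes neither Q nor K — no shift from this change.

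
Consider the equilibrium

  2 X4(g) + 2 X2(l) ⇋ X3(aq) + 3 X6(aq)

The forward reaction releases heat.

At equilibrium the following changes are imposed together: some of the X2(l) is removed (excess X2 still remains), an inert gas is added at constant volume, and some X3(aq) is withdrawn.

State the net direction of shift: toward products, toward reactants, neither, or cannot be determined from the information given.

X2 is a pure liquid; its activity is 1 regardless of amount, so Q is unaffected — no shift from this change.
At constant volume, adding an inert gas leaves every reacting species' partial pressure unchanged, so Q is unchanged — no shift from this change.
Removing X3 (aq), a product, drives the reaction to the right.
Only the nonzero effect(s) matter; the net shift is to the right.

right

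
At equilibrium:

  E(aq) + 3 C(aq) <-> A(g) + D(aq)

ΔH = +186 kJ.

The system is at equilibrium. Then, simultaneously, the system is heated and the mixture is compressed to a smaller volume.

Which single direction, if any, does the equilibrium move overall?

cannot be determined

The forward reaction is endothermic. Raising T favours the endothermic direction — shift to the right.
Gas moles: reactants 0, products 1 (Δn_gas = +1). Compression shifts the system toward the side with fewer moles of gas — to the left.
The individual effects push in opposite directions; without quantitative information the net direction cannot be determined.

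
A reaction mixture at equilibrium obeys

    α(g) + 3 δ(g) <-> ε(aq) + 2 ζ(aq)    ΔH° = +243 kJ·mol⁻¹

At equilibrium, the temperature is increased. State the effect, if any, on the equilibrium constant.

increases

K depends on temperature via the van 't Hoff relation. The forward reaction is endothermic, so raising T increases K.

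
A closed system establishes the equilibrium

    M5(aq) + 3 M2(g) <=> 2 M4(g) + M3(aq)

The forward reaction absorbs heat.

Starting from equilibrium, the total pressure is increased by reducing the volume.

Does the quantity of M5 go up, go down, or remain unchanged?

decreases

Gas moles: reactants 3, products 2 (Δn_gas = -1). Compression shifts the system toward the side with fewer moles of gas — to the right.
The net shift is to the right. M5 is a reactant, so its amount decreases.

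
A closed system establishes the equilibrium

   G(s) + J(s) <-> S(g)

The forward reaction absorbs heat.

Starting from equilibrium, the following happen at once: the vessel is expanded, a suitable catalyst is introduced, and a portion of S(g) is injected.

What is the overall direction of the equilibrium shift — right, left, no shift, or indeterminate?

cannot be determined

Gas moles: reactants 0, products 1 (Δn_gas = +1). Expansion shifts the system toward the side with more moles of gas — to the right.
A catalyst speeds both forward and reverse rates equally; it changes neither Q nor K — no shift from this change.
Adding S (g), a product, drives the reaction to the left.
The individual effects push in opposite directions; without quantitative information the net direction cannot be determined.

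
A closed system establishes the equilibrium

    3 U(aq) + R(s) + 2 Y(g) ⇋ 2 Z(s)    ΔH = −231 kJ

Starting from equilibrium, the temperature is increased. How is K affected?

K depends on temperature via the van 't Hoff relation. The forward reaction is exothermic, so raising T decreases K.

decreases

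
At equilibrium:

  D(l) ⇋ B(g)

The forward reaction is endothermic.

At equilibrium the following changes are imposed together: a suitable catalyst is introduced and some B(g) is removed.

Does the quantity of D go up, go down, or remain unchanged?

A catalyst speeds both forward and reverse rates equally; it changes neither Q nor K — no shift from this change.
Removing B (g), a product, drives the reaction to the right.
The net shift is to the right. D is a reactant, so its amount decreases.

decreases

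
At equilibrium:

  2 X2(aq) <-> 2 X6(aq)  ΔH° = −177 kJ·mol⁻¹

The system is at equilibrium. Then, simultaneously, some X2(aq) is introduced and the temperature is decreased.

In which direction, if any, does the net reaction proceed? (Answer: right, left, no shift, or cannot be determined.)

right

Adding X2 (aq), a reactant, drives the reaction to the right.
The forward reaction is exothermic. Lowering T favours the exothermic direction — shift to the right.
All effects act in the same direction — net shift to the right.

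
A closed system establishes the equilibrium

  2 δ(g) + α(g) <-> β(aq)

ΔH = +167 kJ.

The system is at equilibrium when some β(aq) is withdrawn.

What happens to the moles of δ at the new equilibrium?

decreases

Removing β (aq), a product, drives the reaction to the right.
The net shift is to the right. δ is a reactant, so its amount decreases.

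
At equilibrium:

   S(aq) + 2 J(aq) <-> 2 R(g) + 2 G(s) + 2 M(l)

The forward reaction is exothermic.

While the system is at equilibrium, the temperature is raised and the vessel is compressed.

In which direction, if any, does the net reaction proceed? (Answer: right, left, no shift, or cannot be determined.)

left

The forward reaction is exothermic. Raising T favours the endothermic direction — shift to the left.
Gas moles: reactants 0, products 2 (Δn_gas = +2). Compression shifts the system toward the side with fewer moles of gas — to the left.
All effects act in the same direction — net shift to the left.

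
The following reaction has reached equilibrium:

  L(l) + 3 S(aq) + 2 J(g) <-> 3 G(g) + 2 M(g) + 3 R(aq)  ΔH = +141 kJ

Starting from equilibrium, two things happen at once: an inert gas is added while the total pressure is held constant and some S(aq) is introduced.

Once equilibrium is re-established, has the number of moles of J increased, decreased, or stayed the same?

Adding inert gas at constant total pressure expands the volume and lowers every reacting partial pressure. With Δn_gas = 5 − 2 = +3, Q moves away from K toward the side with fewer gas moles, so the system shifts toward the side with more gas moles — to the right.
Adding S (aq), a reactant, drives the reaction to the right.
The net shift is to the right. J is a reactant, so its amount decreases.

decreases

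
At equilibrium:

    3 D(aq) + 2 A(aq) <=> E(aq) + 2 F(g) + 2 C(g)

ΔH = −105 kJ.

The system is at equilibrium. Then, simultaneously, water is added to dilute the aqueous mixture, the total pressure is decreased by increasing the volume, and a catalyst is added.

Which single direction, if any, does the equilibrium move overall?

Dilution lowers every aqueous concentration by the same factor. Δn_aq = 1 − 5 = -4, so the system shifts toward the side with more dissolved moles — to the left.
Gas moles: reactants 0, products 4 (Δn_gas = +4). Expansion shifts the system toward the side with more moles of gas — to the right.
A catalyst speeds both forward and reverse rates equally; it changes neither Q nor K — no shift from this change.
The individual effects push in opposite directions; without quantitative information the net direction cannot be determined.

cannot be determined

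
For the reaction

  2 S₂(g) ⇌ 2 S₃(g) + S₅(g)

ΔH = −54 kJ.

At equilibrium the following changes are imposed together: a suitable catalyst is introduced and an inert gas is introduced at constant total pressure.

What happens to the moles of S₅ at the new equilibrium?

A catalyst speeds both forward and reverse rates equally; it changes neither Q nor K — no shift from this change.
Adding inert gas at constant total pressure expands the volume and lowers every reacting partial pressure. With Δn_gas = 3 − 2 = +1, Q moves away from K toward the side with fewer gas moles, so the system shifts toward the side with more gas moles — to the right.
The net shift is to the right. S₅ is a product, so its amount increases.

increases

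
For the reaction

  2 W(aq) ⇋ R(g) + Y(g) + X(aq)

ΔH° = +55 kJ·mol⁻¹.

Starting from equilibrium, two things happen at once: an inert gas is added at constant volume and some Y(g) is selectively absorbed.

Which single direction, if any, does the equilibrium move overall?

At constant volume, adding an inert gas leaves every reacting species' partial pressure unchanged, so Q is unchanged — no shift from this change.
Removing Y (g), a product, drives the reaction to the right.
Only the nonzero effect(s) matter; the net shift is to the right.

right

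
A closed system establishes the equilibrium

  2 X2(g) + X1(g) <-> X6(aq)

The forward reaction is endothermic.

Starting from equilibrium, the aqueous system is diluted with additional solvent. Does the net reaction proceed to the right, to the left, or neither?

Dilution lowers every aqueous concentration by the same factor. Δn_aq = 1 − 0 = +1, so the system shifts toward the side with more dissolved moles — to the right.

right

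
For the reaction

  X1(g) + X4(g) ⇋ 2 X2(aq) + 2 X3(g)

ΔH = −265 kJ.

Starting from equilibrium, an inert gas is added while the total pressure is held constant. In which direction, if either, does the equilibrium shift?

Adding inert gas at constant total pressure expands the volume, scaling every reacting partial pressure by the same factor. Δn_gas = 2 − 2 = 0, so Q is unchanged — no shift.

no shift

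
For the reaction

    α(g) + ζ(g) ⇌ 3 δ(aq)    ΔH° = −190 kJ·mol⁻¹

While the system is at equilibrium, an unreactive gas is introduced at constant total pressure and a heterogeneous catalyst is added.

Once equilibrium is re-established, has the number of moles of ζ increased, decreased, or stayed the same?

Adding inert gas at constant total pressure expands the volume and lowers every reacting partial pressure. With Δn_gas = 0 − 2 = -2, Q moves away from K toward the side with fewer gas moles, so the system shifts toward the side with more gas moles — to the left.
A catalyst speeds both forward and reverse rates equally; it changes neither Q nor K — no shift from this change.
The net shift is to the left. ζ is a reactant, so its amount increases.

increases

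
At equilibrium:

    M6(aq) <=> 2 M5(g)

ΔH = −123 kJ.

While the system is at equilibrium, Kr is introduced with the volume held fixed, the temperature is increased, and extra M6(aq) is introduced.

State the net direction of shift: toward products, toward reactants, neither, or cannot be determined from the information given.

cannot be determined

At constant volume, adding an inert gas leaves every reacting species' partial pressure unchanged, so Q is unchanged — no shift from this change.
The forward reaction is exothermic. Raising T favours the endothermic direction — shift to the left.
Adding M6 (aq), a reactant, drives the reaction to the right.
The individual effects push in opposite directions; without quantitative information the net direction cannot be determined.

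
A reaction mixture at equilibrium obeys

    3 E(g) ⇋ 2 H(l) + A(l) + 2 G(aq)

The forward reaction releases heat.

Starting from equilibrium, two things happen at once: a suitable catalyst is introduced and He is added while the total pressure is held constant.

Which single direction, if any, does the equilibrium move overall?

left

A catalyst speeds both forward and reverse rates equally; it changes neither Q nor K — no shift from this change.
Adding inert gas at constant total pressure expands the volume and lowers every reacting partial pressure. With Δn_gas = 0 − 3 = -3, Q moves away from K toward the side with fewer gas moles, so the system shifts toward the side with more gas moles — to the left.
Only the nonzero effect(s) matter; the net shift is to the left.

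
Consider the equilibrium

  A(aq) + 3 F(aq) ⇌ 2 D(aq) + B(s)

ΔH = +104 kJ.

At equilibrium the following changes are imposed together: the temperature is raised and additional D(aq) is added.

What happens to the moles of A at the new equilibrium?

The forward reaction is endothermic. Raising T favours the endothermic direction — shift to the right.
Adding D (aq), a product, drives the reaction to the left.
The two effects oppose each other, so the net shift — and hence the change in A — cannot be determined from the given information.

cannot be determined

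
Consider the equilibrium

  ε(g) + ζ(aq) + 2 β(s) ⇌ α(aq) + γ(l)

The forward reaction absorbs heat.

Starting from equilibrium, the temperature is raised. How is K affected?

increases

K depends on temperature via the van 't Hoff relation. The forward reaction is endothermic, so raising T increases K.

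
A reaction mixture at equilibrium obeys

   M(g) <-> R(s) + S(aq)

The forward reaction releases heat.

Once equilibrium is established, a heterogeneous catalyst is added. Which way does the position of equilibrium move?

A catalyst speeds both forward and reverse rates equally; it changes neither Q nor K — no shift from this change.

no shift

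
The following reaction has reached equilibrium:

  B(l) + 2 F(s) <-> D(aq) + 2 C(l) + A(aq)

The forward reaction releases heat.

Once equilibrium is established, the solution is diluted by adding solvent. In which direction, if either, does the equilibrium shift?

Dilution lowers every aqueous concentration by the same factor. Δn_aq = 2 − 0 = +2, so the system shifts toward the side with more dissolved moles — to the right.

right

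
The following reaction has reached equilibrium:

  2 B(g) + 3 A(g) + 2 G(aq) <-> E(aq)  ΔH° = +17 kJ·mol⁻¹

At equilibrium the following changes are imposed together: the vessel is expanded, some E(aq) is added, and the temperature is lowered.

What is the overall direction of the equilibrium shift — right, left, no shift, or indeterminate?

left

Gas moles: reactants 5, products 0 (Δn_gas = -5). Expansion shifts the system toward the side with more moles of gas — to the left.
Adding E (aq), a product, drives the reaction to the left.
The forward reaction is endothermic. Lowering T favours the exothermic direction — shift to the left.
All effects act in the same direction — net shift to the left.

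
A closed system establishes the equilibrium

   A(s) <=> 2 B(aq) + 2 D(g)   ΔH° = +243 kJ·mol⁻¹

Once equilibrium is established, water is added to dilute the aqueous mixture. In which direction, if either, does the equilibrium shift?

Dilution lowers every aqueous concentration by the same factor. Δn_aq = 2 − 0 = +2, so the system shifts toward the side with more dissolved moles — to the right.

right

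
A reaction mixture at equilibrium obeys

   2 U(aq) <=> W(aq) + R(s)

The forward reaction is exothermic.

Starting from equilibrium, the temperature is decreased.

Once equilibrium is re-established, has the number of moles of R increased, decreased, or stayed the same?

increases

The forward reaction is exothermic. Lowering T favours the exothermic direction — shift to the right.
The net shift is to the right. R is a product, so its amount increases.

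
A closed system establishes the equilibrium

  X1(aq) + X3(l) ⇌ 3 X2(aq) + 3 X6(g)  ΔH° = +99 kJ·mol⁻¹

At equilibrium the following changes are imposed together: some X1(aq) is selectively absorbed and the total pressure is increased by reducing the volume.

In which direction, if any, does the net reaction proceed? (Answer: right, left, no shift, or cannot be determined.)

left

Removing X1 (aq), a reactant, drives the reaction to the left.
Gas moles: reactants 0, products 3 (Δn_gas = +3). Compression shifts the system toward the side with fewer moles of gas — to the left.
All effects act in the same direction — net shift to the left.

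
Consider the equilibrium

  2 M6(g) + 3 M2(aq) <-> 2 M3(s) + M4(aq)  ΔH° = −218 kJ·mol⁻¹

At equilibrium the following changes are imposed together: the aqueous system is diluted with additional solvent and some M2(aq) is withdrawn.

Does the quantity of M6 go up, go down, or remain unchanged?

increases

Dilution lowers every aqueous concentration by the same factor. Δn_aq = 1 − 3 = -2, so the system shifts toward the side with more dissolved moles — to the left.
Removing M2 (aq), a reactant, drives the reaction to the left.
The net shift is to the left. M6 is a reactant, so its amount increases.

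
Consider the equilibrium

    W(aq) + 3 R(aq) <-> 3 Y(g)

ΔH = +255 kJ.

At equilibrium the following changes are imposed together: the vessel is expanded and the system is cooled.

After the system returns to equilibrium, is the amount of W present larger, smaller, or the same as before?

cannot be determined

Gas moles: reactants 0, products 3 (Δn_gas = +3). Expansion shifts the system toward the side with more moles of gas — to the right.
The forward reaction is endothermic. Lowering T favours the exothermic direction — shift to the left.
The two effects oppose each other, so the net shift — and hence the change in W — cannot be determined from the given information.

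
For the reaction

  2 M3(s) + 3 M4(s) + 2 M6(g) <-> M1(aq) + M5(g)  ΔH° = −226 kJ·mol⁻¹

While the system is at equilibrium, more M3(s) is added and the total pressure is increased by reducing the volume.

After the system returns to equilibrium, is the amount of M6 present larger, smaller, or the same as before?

decreases

M3 is a pure solid; its activity is 1 regardless of amount, so Q is unaffected — no shift from this change.
Gas moles: reactants 2, products 1 (Δn_gas = -1). Compression shifts the system toward the side with fewer moles of gas — to the right.
The net shift is to the right. M6 is a reactant, so its amount decreases.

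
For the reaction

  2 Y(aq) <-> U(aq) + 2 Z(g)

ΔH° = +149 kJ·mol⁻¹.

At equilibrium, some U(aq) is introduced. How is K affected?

The equilibrium constant depends only on temperature. This perturbation may move the position of equilibrium, but since T is unchanged, K itself is unchanged.

unchanged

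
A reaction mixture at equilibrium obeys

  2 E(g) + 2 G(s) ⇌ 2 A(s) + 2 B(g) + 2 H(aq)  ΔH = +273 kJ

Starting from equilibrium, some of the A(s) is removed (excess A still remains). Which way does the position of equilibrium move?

A is a pure solid; its activity is 1 regardless of amount, so Q is unaffected — no shift from this change.

no shift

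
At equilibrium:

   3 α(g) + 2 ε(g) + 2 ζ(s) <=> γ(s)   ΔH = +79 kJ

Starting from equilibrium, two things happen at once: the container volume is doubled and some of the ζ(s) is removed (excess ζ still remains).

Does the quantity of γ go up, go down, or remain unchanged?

decreases

Gas moles: reactants 5, products 0 (Δn_gas = -5). Expansion shifts the system toward the side with more moles of gas — to the left.
ζ is a pure solid; its activity is 1 regardless of amount, so Q is unaffected — no shift from this change.
The net shift is to the left. γ is a product, so its amount decreases.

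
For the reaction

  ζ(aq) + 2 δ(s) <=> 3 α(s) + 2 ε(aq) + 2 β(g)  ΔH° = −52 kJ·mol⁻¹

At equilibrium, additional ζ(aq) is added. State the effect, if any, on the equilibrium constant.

The equilibrium constant depends only on temperature. This perturbation may move the position of equilibrium, but since T is unchanged, K itself is unchanged.

unchanged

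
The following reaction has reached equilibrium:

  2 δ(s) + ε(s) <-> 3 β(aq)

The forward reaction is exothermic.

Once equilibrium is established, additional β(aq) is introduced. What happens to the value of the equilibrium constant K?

The equilibrium constant depends only on temperature. This perturbation may move the position of equilibrium, but since T is unchanged, K itself is unchanged.

unchanged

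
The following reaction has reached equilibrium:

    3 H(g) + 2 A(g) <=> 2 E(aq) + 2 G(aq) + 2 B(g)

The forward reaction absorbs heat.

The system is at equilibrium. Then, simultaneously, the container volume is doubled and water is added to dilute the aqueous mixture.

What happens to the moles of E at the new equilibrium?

cannot be determined

Gas moles: reactants 5, products 2 (Δn_gas = -3). Expansion shifts the system toward the side with more moles of gas — to the left.
Dilution lowers every aqueous concentration by the same factor. Δn_aq = 4 − 0 = +4, so the system shifts toward the side with more dissolved moles — to the right.
The two effects oppose each other, so the net shift — and hence the change in E — cannot be determined from the given information.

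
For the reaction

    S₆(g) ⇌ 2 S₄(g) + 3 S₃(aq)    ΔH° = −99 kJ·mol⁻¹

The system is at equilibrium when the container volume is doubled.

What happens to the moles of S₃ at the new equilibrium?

Gas moles: reactants 1, products 2 (Δn_gas = +1). Expansion shifts the system toward the side with more moles of gas — to the right.
The net shift is to the right. S₃ is a product, so its amount increases.

increases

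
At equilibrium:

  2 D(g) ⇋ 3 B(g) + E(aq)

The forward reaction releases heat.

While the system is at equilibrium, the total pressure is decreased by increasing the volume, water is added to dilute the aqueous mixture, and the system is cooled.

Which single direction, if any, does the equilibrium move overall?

right

Gas moles: reactants 2, products 3 (Δn_gas = +1). Expansion shifts the system toward the side with more moles of gas — to the right.
Dilution lowers every aqueous concentration by the same factor. Δn_aq = 1 − 0 = +1, so the system shifts toward the side with more dissolved moles — to the right.
The forward reaction is exothermic. Lowering T favours the exothermic direction — shift to the right.
All effects act in the same direction — net shift to the right.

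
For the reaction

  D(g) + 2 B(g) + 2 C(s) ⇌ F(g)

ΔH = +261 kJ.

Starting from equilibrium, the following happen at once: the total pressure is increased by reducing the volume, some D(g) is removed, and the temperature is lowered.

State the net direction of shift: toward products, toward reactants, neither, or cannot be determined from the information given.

Gas moles: reactants 3, products 1 (Δn_gas = -2). Compression shifts the system toward the side with fewer moles of gas — to the right.
Removing D (g), a reactant, drives the reaction to the left.
The forward reaction is endothermic. Lowering T favours the exothermic direction — shift to the left.
The individual effects push in opposite directions; without quantitative information the net direction cannot be determined.

cannot be determined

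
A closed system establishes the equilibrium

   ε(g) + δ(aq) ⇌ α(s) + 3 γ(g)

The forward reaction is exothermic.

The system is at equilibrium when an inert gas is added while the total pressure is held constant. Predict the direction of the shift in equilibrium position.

right

Adding inert gas at constant total pressure expands the volume and lowers every reacting partial pressure. With Δn_gas = 3 − 1 = +2, Q moves away from K toward the side with fewer gas moles, so the system shifts toward the side with more gas moles — to the right.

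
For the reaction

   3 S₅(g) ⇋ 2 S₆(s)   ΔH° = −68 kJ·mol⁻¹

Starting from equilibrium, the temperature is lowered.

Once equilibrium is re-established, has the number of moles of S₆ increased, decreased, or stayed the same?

The forward reaction is exothermic. Lowering T favours the exothermic direction — shift to the right.
The net shift is to the right. S₆ is a product, so its amount increases.

increases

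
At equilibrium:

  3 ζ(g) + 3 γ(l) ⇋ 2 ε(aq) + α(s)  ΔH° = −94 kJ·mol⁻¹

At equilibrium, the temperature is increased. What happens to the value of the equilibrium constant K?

decreases

K depends on temperature via the van 't Hoff relation. The forward reaction is exothermic, so raising T decreases K.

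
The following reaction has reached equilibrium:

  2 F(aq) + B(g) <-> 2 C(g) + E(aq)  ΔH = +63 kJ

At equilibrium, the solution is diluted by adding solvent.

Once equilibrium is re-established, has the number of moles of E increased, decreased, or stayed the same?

Dilution lowers every aqueous concentration by the same factor. Δn_aq = 1 − 2 = -1, so the system shifts toward the side with more dissolved moles — to the left.
The net shift is to the left. E is a product, so its amount decreases.

decreases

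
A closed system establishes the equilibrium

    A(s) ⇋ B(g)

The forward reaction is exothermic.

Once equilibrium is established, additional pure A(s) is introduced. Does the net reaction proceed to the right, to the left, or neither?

no shift

A is a pure solid; its activity is 1 regardless of amount, so Q is unaffected — no shift from this change.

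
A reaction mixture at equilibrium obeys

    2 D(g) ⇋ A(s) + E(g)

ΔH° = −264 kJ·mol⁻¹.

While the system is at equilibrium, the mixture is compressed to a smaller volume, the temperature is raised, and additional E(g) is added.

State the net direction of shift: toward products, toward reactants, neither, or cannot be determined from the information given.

Gas moles: reactants 2, products 1 (Δn_gas = -1). Compression shifts the system toward the side with fewer moles of gas — to the right.
The forward reaction is exothermic. Raising T favours the endothermic direction — shift to the left.
Adding E (g), a product, drives the reaction to the left.
The individual effects push in opposite directions; without quantitative information the net direction cannot be determined.

cannot be determined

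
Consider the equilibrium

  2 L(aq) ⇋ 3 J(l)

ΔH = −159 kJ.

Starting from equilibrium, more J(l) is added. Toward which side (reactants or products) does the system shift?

no shift

J is a pure liquid; its activity is 1 regardless of amount, so Q is unaffected — no shift from this change.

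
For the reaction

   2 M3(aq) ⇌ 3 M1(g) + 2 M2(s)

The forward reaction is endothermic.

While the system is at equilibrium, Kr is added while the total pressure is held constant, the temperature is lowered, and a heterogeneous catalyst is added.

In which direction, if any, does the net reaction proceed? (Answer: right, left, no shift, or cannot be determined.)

Adding inert gas at constant total pressure expands the volume and lowers every reacting partial pressure. With Δn_gas = 3 − 0 = +3, Q moves away from K toward the side with fewer gas moles, so the system shifts toward the side with more gas moles — to the right.
The forward reaction is endothermic. Lowering T favours the exothermic direction — shift to the left.
A catalyst speeds both forward and reverse rates equally; it changes neither Q nor K — no shift from this change.
The individual effects push in opposite directions; without quantitative information the net direction cannot be determined.

cannot be determined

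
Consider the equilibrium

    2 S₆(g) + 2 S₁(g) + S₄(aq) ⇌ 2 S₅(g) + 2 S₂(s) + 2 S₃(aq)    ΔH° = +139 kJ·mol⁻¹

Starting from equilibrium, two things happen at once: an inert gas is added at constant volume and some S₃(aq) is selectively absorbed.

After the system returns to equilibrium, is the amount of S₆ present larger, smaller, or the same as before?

decreases

At constant volume, adding an inert gas leaves every reacting species' partial pressure unchanged, so Q is unchanged — no shift from this change.
Removing S₃ (aq), a product, drives the reaction to the right.
The net shift is to the right. S₆ is a reactant, so its amount decreases.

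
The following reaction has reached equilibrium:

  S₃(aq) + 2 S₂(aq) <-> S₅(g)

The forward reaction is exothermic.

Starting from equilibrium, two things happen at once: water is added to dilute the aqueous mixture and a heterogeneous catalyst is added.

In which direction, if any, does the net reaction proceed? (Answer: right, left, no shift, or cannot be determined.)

Dilution lowers every aqueous concentration by the same factor. Δn_aq = 0 − 3 = -3, so the system shifts toward the side with more dissolved moles — to the left.
A catalyst speeds both forward and reverse rates equally; it changes neither Q nor K — no shift from this change.
Only the nonzero effect(s) matter; the net shift is to the left.

left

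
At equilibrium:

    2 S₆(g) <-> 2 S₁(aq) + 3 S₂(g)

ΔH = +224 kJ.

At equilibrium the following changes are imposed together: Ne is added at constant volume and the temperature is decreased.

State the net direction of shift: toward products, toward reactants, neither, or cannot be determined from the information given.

left

At constant volume, adding an inert gas leaves every reacting species' partial pressure unchanged, so Q is unchanged — no shift from this change.
The forward reaction is endothermic. Lowering T favours the exothermic direction — shift to the left.
Only the nonzero effect(s) matter; the net shift is to the left.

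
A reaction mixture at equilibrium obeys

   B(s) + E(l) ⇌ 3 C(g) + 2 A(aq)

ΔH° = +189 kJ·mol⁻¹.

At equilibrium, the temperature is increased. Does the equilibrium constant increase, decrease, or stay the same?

K depends on temperature via the van 't Hoff relation. The forward reaction is endothermic, so raising T increases K.

increases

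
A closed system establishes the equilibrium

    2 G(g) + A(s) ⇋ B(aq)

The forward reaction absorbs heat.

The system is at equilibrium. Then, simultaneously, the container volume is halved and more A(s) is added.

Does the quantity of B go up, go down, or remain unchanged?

Gas moles: reactants 2, products 0 (Δn_gas = -2). Compression shifts the system toward the side with fewer moles of gas — to the right.
A is a pure solid; its activity is 1 regardless of amount, so Q is unaffected — no shift from this change.
The net shift is to the right. B is a product, so its amount increases.

increases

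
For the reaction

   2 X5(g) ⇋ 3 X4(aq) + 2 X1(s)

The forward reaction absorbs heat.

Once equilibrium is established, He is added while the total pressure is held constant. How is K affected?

unchanged

The equilibrium constant depends only on temperature. This perturbation may move the position of equilibrium, but since T is unchanged, K itself is unchanged.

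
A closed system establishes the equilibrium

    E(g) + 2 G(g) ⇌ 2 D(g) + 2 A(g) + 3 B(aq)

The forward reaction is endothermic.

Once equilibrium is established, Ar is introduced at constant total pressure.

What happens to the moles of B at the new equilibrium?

Adding inert gas at constant total pressure expands the volume and lowers every reacting partial pressure. With Δn_gas = 4 − 3 = +1, Q moves away from K toward the side with fewer gas moles, so the system shifts toward the side with more gas moles — to the right.
The net shift is to the right. B is a product, so its amount increases.

increases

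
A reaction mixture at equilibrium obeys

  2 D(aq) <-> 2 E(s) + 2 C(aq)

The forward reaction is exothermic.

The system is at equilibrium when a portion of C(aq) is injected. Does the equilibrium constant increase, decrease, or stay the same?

unchanged

The equilibrium constant depends only on temperature. This perturbation may move the position of equilibrium, but since T is unchanged, K itself is unchanged.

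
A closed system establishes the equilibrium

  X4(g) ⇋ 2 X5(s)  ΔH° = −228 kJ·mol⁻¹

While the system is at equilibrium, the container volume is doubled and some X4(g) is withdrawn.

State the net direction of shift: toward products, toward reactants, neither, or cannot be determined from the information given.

Gas moles: reactants 1, products 0 (Δn_gas = -1). Expansion shifts the system toward the side with more moles of gas — to the left.
Removing X4 (g), a reactant, drives the reaction to the left.
All effects act in the same direction — net shift to the left.

left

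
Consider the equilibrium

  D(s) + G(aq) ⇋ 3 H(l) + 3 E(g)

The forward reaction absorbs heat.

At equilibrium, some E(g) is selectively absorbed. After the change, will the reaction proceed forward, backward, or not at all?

Removing E (g), a product, drives the reaction to the right.

right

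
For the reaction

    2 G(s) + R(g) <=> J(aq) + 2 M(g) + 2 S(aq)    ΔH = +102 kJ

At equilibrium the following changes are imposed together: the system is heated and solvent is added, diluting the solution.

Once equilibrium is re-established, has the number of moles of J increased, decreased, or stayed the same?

increases

The forward reaction is endothermic. Raising T favours the endothermic direction — shift to the right.
Dilution lowers every aqueous concentration by the same factor. Δn_aq = 3 − 0 = +3, so the system shifts toward the side with more dissolved moles — to the right.
The net shift is to the right. J is a product, so its amount increases.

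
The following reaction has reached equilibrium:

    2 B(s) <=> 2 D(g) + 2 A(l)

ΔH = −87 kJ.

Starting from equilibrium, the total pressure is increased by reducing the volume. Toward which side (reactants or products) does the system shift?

left

Gas moles: reactants 0, products 2 (Δn_gas = +2). Compression shifts the system toward the side with fewer moles of gas — to the left.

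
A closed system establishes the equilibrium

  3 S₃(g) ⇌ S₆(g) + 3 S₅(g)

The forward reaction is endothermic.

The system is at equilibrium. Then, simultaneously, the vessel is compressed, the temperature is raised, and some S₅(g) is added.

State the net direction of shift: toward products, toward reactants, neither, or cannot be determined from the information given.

cannot be determined

Gas moles: reactants 3, products 4 (Δn_gas = +1). Compression shifts the system toward the side with fewer moles of gas — to the left.
The forward reaction is endothermic. Raising T favours the endothermic direction — shift to the right.
Adding S₅ (g), a product, drives the reaction to the left.
The individual effects push in opposite directions; without quantitative information the net direction cannot be determined.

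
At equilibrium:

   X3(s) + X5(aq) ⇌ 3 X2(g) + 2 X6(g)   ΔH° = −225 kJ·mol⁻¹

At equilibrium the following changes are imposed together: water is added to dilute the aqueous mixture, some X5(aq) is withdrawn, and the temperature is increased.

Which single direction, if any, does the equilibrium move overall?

left

Dilution lowers every aqueous concentration by the same factor. Δn_aq = 0 − 1 = -1, so the system shifts toward the side with more dissolved moles — to the left.
Removing X5 (aq), a reactant, drives the reaction to the left.
The forward reaction is exothermic. Raising T favours the endothermic direction — shift to the left.
All effects act in the same direction — net shift to the left.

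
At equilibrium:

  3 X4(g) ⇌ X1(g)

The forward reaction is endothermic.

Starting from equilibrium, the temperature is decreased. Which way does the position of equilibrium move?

The forward reaction is endothermic. Lowering T favours the exothermic direction — shift to the left.

left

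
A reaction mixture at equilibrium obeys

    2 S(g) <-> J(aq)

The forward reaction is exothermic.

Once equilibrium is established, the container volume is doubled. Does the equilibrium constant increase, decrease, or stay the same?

The equilibrium constant depends only on temperature. This perturbation may move the position of equilibrium, but since T is unchanged, K itself is unchanged.

unchanged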